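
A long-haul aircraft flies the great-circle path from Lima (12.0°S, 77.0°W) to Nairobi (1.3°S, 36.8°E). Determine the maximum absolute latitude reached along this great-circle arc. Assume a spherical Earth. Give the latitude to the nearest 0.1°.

≈ 13.7°S

The great circle lies in the plane with unit normal n̂ = (p₁ × p₂)/|p₁ × p₂|.
Here n̂_z ≈ +0.972; the vertex latitude is φ_max = arccos|n̂_z| ≈ 13.7°.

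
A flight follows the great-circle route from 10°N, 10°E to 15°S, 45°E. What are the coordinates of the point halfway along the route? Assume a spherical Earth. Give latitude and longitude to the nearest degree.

The haversine formula gives a central angle δ ≈ 0.746 rad (42.8°) between the endpoints.
Interpolate at f = 1/2 with slerp weights a = sin((1−f)δ)/sin δ ≈ 0.537, b = sin(fδ)/sin δ ≈ 0.537.
p = a·p₁ + b·p₂ ≈ (0.887, 0.459, -0.046); φ = arcsin(p_z) ≈ -2.62°, λ = atan2(p_y, p_x) ≈ 27.33°.

≈ 3°S, 27°E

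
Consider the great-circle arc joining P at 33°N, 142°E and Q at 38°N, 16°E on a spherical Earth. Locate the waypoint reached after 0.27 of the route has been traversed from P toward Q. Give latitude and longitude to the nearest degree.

≈ 50°N, 117°E

Convert each endpoint to a unit vector on the sphere (x = cos φ cos λ, y = cos φ sin λ, z = sin φ).
The central angle between the endpoints is δ = arccos(p₁·p₂) ≈ 1.624 rad (93.0°).
Interpolate at f = 0.27 with slerp weights a = sin((1−f)δ)/sin δ ≈ 0.928, b = sin(fδ)/sin δ ≈ 0.425.
p = a·p₁ + b·p₂ ≈ (-0.291, 0.572, 0.767); φ = arcsin(p_z) ≈ 50.10°, λ = atan2(p_y, p_x) ≈ 117.00°.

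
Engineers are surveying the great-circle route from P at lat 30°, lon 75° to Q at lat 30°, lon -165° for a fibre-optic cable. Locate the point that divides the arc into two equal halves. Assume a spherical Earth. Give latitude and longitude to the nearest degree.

Convert each endpoint to a unit vector on the sphere (x = cos φ cos λ, y = cos φ sin λ, z = sin φ).
The central angle between the endpoints is δ = arccos(p₁·p₂) ≈ 1.696 rad (97.2°).
Interpolate at f = 1/2 with slerp weights a = sin((1−f)δ)/sin δ ≈ 0.756, b = sin(fδ)/sin δ ≈ 0.756.
p = a·p₁ + b·p₂ ≈ (-0.463, 0.463, 0.756); φ = arcsin(p_z) ≈ 49.11°, λ = atan2(p_y, p_x) ≈ 135.00°.

≈ lat 49°, lon 135°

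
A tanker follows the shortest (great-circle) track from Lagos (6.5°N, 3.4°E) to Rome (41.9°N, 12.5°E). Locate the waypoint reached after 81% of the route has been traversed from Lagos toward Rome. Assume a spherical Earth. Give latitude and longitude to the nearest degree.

≈ 35°N, 10°E

From cos δ = sin φ₁ sin φ₂ + cos φ₁ cos φ₂ cos Δλ, the central angle is δ ≈ 0.634 rad (36.3°).
Interpolate at f = 0.81 with slerp weights a = sin((1−f)δ)/sin δ ≈ 0.203, b = sin(fδ)/sin δ ≈ 0.829.
p = a·p₁ + b·p₂ ≈ (0.804, 0.146, 0.577); φ = arcsin(p_z) ≈ 35.23°, λ = atan2(p_y, p_x) ≈ 10.26°.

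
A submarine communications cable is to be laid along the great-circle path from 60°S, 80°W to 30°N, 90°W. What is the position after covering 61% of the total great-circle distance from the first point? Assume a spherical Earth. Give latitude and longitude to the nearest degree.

From cos δ = sin φ₁ sin φ₂ + cos φ₁ cos φ₂ cos Δλ, the central angle is δ ≈ 1.577 rad (90.4°).
Interpolate at f = 0.61 with slerp weights a = sin((1−f)δ)/sin δ ≈ 0.577, b = sin(fδ)/sin δ ≈ 0.820.
p = a·p₁ + b·p₂ ≈ (0.050, -0.995, -0.090); φ = arcsin(p_z) ≈ -5.14°, λ = atan2(p_y, p_x) ≈ -87.12°.

≈ 5°S, 87°W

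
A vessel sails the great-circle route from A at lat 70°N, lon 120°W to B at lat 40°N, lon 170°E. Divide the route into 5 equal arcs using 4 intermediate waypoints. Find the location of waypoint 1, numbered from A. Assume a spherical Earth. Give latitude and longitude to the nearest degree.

≈ lat 68°N, lon 145°W

From cos δ = sin φ₁ sin φ₂ + cos φ₁ cos φ₂ cos Δλ, the central angle is δ ≈ 0.804 rad (46.1°).
Interpolate at f = 1/5 with slerp weights a = sin((1−f)δ)/sin δ ≈ 0.833, b = sin(fδ)/sin δ ≈ 0.222.
p = a·p₁ + b·p₂ ≈ (-0.310, -0.217, 0.926); φ = arcsin(p_z) ≈ 67.75°, λ = atan2(p_y, p_x) ≈ -145.01°.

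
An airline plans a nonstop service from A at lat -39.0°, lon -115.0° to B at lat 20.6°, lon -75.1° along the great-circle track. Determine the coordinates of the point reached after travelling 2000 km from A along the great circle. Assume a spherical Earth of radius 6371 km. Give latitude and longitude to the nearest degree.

Write both endpoints as unit vectors p₁, p₂ with components (cos φ cos λ, cos φ sin λ, sin φ).
The central angle between the endpoints is δ = arccos(p₁·p₂) ≈ 1.227 rad (70.3°). The total great-circle distance is δ·R ≈ 1.227 × 6371 ≈ 7820 km, so the target fraction is f = 2000/7820 ≈ 0.256.
Interpolate at f ≈ 0.256 with slerp weights a = sin((1−f)δ)/sin δ ≈ 0.841, b = sin(fδ)/sin δ ≈ 0.328.
p = a·p₁ + b·p₂ ≈ (-0.197, -0.889, -0.414); φ = arcsin(p_z) ≈ -24.44°, λ = atan2(p_y, p_x) ≈ -102.51°.

≈ lat -24°, lon -103°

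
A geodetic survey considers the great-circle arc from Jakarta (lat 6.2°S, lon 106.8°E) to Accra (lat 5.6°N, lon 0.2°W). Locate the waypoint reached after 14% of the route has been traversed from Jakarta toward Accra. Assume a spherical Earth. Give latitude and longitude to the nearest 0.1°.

The haversine formula gives a central angle δ ≈ 1.875 rad (107.4°) between the endpoints.
Interpolate at f = 0.14 with slerp weights a = sin((1−f)δ)/sin δ ≈ 1.047, b = sin(fδ)/sin δ ≈ 0.272.
p = a·p₁ + b·p₂ ≈ (-0.030, 0.996, -0.087); φ = arcsin(p_z) ≈ -4.97°, λ = atan2(p_y, p_x) ≈ 91.74°.

≈ lat 5.0°S, lon 91.7°E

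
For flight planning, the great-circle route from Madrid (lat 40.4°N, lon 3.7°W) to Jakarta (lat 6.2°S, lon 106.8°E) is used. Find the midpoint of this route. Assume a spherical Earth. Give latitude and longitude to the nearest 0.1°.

Convert each endpoint to a unit vector on the sphere (x = cos φ cos λ, y = cos φ sin λ, z = sin φ).
The central angle between the endpoints is δ = arccos(p₁·p₂) ≈ 1.913 rad (109.6°).
Interpolate at f = 1/2 with slerp weights a = sin((1−f)δ)/sin δ ≈ 0.867, b = sin(fδ)/sin δ ≈ 0.867.
p = a·p₁ + b·p₂ ≈ (0.410, 0.783, 0.468); φ = arcsin(p_z) ≈ 27.93°, λ = atan2(p_y, p_x) ≈ 62.36°.

≈ lat 27.9°N, lon 62.4°E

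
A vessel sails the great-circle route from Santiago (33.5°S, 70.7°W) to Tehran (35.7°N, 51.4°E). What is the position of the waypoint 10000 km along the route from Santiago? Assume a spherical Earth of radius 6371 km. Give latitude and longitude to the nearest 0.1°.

≈ 16.4°N, 8.0°E

Write both endpoints as unit vectors p₁, p₂ with components (cos φ cos λ, cos φ sin λ, sin φ).
The central angle between the endpoints is δ = arccos(p₁·p₂) ≈ 2.321 rad (133.0°). The total great-circle distance is δ·R ≈ 2.321 × 6371 ≈ 14788 km, so the target fraction is f = 10000/14788 ≈ 0.676.
Interpolate at f ≈ 0.676 with slerp weights a = sin((1−f)δ)/sin δ ≈ 0.934, b = sin(fδ)/sin δ ≈ 1.367.
p = a·p₁ + b·p₂ ≈ (0.950, 0.133, 0.283); φ = arcsin(p_z) ≈ 16.41°, λ = atan2(p_y, p_x) ≈ 7.97°.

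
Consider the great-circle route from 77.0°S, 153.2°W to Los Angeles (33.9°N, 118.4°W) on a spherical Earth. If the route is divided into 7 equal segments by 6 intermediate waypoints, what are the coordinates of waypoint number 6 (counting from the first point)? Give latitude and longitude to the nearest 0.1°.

Convert each endpoint to a unit vector on the sphere (x = cos φ cos λ, y = cos φ sin λ, z = sin φ).
The central angle between the endpoints is δ = arccos(p₁·p₂) ≈ 1.972 rad (113.0°).
Interpolate at f = 6/7 with slerp weights a = sin((1−f)δ)/sin δ ≈ 0.302, b = sin(fδ)/sin δ ≈ 1.078.
p = a·p₁ + b·p₂ ≈ (-0.486, -0.818, 0.307); φ = arcsin(p_z) ≈ 17.90°, λ = atan2(p_y, p_x) ≈ -120.73°.

≈ 17.9°N, 120.7°W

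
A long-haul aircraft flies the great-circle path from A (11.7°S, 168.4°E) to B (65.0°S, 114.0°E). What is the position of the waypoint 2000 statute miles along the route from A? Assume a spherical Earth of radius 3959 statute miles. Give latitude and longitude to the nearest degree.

≈ (38°S, 155°E)

Write both endpoints as unit vectors p₁, p₂ with components (cos φ cos λ, cos φ sin λ, sin φ).
The central angle between the endpoints is δ = arccos(p₁·p₂) ≈ 1.132 rad (64.9°). The total great-circle distance is δ·R ≈ 1.132 × 3959 ≈ 4482 mi, so the target fraction is f = 2000/4482 ≈ 0.446.
Interpolate at f ≈ 0.446 with slerp weights a = sin((1−f)δ)/sin δ ≈ 0.648, b = sin(fδ)/sin δ ≈ 0.535.
p = a·p₁ + b·p₂ ≈ (-0.714, 0.334, -0.616); φ = arcsin(p_z) ≈ -38.02°, λ = atan2(p_y, p_x) ≈ 154.92°.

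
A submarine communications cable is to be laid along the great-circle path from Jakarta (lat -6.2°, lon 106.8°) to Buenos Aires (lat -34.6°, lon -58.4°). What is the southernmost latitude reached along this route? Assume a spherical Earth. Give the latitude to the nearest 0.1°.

≈ -72.2°

The great circle lies in the plane with unit normal n̂ = (p₁ × p₂)/|p₁ × p₂|.
Here n̂_z ≈ -0.306; the vertex latitude is φ_max = arccos|n̂_z| ≈ 72.2°.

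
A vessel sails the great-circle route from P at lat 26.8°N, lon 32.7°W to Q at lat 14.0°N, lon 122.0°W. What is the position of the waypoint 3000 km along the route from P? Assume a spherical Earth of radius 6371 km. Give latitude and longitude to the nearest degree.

≈ lat 29°N, lon 63°W

Convert each endpoint to a unit vector on the sphere (x = cos φ cos λ, y = cos φ sin λ, z = sin φ).
The central angle between the endpoints is δ = arccos(p₁·p₂) ≈ 1.451 rad (83.1°). The total great-circle distance is δ·R ≈ 1.451 × 6371 ≈ 9243 km, so the target fraction is f = 3000/9243 ≈ 0.325.
Interpolate at f ≈ 0.325 with slerp weights a = sin((1−f)δ)/sin δ ≈ 0.836, b = sin(fδ)/sin δ ≈ 0.457.
p = a·p₁ + b·p₂ ≈ (0.393, -0.779, 0.488); φ = arcsin(p_z) ≈ 29.19°, λ = atan2(p_y, p_x) ≈ -63.22°.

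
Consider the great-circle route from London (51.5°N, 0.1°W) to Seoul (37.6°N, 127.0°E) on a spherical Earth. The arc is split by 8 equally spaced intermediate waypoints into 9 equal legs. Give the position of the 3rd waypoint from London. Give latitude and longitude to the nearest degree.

From cos δ = sin φ₁ sin φ₂ + cos φ₁ cos φ₂ cos Δλ, the central angle is δ ≈ 1.390 rad (79.6°).
Interpolate at f = 3/9 with slerp weights a = sin((1−f)δ)/sin δ ≈ 0.813, b = sin(fδ)/sin δ ≈ 0.454.
p = a·p₁ + b·p₂ ≈ (0.289, 0.287, 0.913); φ = arcsin(p_z) ≈ 65.97°, λ = atan2(p_y, p_x) ≈ 44.72°.

≈ (66°N, 45°E)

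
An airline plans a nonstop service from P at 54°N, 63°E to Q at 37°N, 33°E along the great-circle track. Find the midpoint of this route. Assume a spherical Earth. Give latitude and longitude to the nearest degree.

Convert each endpoint to a unit vector on the sphere (x = cos φ cos λ, y = cos φ sin λ, z = sin φ).
The central angle between the endpoints is δ = arccos(p₁·p₂) ≈ 0.466 rad (26.7°).
Interpolate at f = 1/2 with slerp weights a = sin((1−f)δ)/sin δ ≈ 0.514, b = sin(fδ)/sin δ ≈ 0.514.
p = a·p₁ + b·p₂ ≈ (0.481, 0.493, 0.725); φ = arcsin(p_z) ≈ 46.47°, λ = atan2(p_y, p_x) ≈ 45.67°.

≈ 46°N, 46°E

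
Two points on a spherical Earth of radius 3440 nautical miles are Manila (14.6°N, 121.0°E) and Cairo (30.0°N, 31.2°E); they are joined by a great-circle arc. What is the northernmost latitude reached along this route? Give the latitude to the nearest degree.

The great circle lies in the plane with unit normal n̂ = (p₁ × p₂)/|p₁ × p₂|.
Here n̂_z ≈ -0.845; the vertex latitude is φ_max = arccos|n̂_z| ≈ 32.3°.
Check via Clairaut: cos φ_max = |cos φ₁| · sin C = cos(14.6°)·sin(60.8°) ≈ 0.845, again giving ≈ 32.3°.

≈ 32°N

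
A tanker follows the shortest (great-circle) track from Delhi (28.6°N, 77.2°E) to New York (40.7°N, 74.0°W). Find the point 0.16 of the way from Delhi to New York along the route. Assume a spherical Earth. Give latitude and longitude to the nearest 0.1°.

≈ (44.0°N, 68.4°E)

From cos δ = sin φ₁ sin φ₂ + cos φ₁ cos φ₂ cos Δλ, the central angle is δ ≈ 1.845 rad (105.7°).
Interpolate at f = 0.16 with slerp weights a = sin((1−f)δ)/sin δ ≈ 1.039, b = sin(fδ)/sin δ ≈ 0.302.
p = a·p₁ + b·p₂ ≈ (0.265, 0.669, 0.694); φ = arcsin(p_z) ≈ 43.98°, λ = atan2(p_y, p_x) ≈ 68.37°.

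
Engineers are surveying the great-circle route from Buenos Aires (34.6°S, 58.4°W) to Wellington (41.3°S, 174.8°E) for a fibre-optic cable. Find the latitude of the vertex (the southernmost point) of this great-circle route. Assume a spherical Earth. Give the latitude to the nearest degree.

≈ 60°S

The great circle lies in the plane with unit normal n̂ = (p₁ × p₂)/|p₁ × p₂|.
Here n̂_z ≈ -0.495; the vertex latitude is φ_max = arccos|n̂_z| ≈ 60.3°.
Check via Clairaut: cos φ_max = |cos φ₁| · sin C = cos(34.6°)·sin(143.0°) ≈ 0.495, again giving ≈ 60.3°.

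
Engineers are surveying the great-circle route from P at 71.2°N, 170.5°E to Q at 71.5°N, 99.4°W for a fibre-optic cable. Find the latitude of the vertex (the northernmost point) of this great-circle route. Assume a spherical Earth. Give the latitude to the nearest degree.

The great circle lies in the plane with unit normal n̂ = (p₁ × p₂)/|p₁ × p₂|.
Here n̂_z ≈ +0.232; the vertex latitude is φ_max = arccos|n̂_z| ≈ 76.6°.

≈ 77°N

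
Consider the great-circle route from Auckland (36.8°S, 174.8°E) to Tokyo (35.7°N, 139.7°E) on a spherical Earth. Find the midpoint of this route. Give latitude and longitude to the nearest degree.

≈ (1°S, 157°E)

From cos δ = sin φ₁ sin φ₂ + cos φ₁ cos φ₂ cos Δλ, the central angle is δ ≈ 1.387 rad (79.5°).
Interpolate at f = 1/2 with slerp weights a = sin((1−f)δ)/sin δ ≈ 0.650, b = sin(fδ)/sin δ ≈ 0.650.
p = a·p₁ + b·p₂ ≈ (-0.921, 0.389, -0.010); φ = arcsin(p_z) ≈ -0.58°, λ = atan2(p_y, p_x) ≈ 157.12°.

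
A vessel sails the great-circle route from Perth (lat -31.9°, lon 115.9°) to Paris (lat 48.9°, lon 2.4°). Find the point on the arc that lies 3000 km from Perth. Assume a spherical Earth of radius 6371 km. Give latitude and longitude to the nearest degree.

≈ lat -13°, lon 95°

Write both endpoints as unit vectors p₁, p₂ with components (cos φ cos λ, cos φ sin λ, sin φ).
The central angle between the endpoints is δ = arccos(p₁·p₂) ≈ 2.240 rad (128.4°). The total great-circle distance is δ·R ≈ 2.240 × 6371 ≈ 14274 km, so the target fraction is f = 3000/14274 ≈ 0.210.
Interpolate at f ≈ 0.210 with slerp weights a = sin((1−f)δ)/sin δ ≈ 1.250, b = sin(fδ)/sin δ ≈ 0.579.
p = a·p₁ + b·p₂ ≈ (-0.084, 0.971, -0.225); φ = arcsin(p_z) ≈ -12.98°, λ = atan2(p_y, p_x) ≈ 94.92°.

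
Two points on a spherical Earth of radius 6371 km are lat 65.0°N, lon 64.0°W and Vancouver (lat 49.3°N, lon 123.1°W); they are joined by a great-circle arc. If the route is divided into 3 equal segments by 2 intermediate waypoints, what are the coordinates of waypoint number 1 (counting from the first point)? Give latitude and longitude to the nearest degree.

≈ lat 63°N, lon 90°W

Write both endpoints as unit vectors p₁, p₂ with components (cos φ cos λ, cos φ sin λ, sin φ).
The central angle between the endpoints is δ = arccos(p₁·p₂) ≈ 0.594 rad (34.0°).
Interpolate at f = 1/3 with slerp weights a = sin((1−f)δ)/sin δ ≈ 0.689, b = sin(fδ)/sin δ ≈ 0.351.
p = a·p₁ + b·p₂ ≈ (0.003, -0.454, 0.891); φ = arcsin(p_z) ≈ 63.01°, λ = atan2(p_y, p_x) ≈ -89.68°.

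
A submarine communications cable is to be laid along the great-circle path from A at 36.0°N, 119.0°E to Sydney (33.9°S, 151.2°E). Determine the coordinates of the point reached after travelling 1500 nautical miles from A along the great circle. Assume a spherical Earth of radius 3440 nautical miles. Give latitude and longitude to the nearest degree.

The haversine formula gives a central angle δ ≈ 1.328 rad (76.1°) between the endpoints. The total great-circle distance is δ·R ≈ 1.328 × 3440 ≈ 4568 nmi, so the target fraction is f = 1500/4568 ≈ 0.328.
Interpolate at f ≈ 0.328 with slerp weights a = sin((1−f)δ)/sin δ ≈ 0.802, b = sin(fδ)/sin δ ≈ 0.435.
p = a·p₁ + b·p₂ ≈ (-0.631, 0.741, 0.229); φ = arcsin(p_z) ≈ 13.22°, λ = atan2(p_y, p_x) ≈ 130.40°.

≈ 13°N, 130°E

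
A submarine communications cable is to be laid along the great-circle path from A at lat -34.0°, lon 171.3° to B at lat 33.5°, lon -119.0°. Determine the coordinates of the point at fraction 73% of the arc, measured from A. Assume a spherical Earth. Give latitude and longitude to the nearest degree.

Write both endpoints as unit vectors p₁, p₂ with components (cos φ cos λ, cos φ sin λ, sin φ).
The central angle between the endpoints is δ = arccos(p₁·p₂) ≈ 1.640 rad (93.9°).
Interpolate at f = 0.73 with slerp weights a = sin((1−f)δ)/sin δ ≈ 0.429, b = sin(fδ)/sin δ ≈ 0.933.
p = a·p₁ + b·p₂ ≈ (-0.729, -0.627, 0.275); φ = arcsin(p_z) ≈ 15.96°, λ = atan2(p_y, p_x) ≈ -139.32°.

≈ lat 16°, lon -139°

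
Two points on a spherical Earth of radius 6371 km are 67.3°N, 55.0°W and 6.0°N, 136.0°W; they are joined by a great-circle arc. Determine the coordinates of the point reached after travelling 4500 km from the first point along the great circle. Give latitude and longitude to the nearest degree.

From cos δ = sin φ₁ sin φ₂ + cos φ₁ cos φ₂ cos Δλ, the central angle is δ ≈ 1.414 rad (81.0°). The total great-circle distance is δ·R ≈ 1.414 × 6371 ≈ 9007 km, so the target fraction is f = 4500/9007 ≈ 0.500.
Interpolate at f ≈ 0.500 with slerp weights a = sin((1−f)δ)/sin δ ≈ 0.658, b = sin(fδ)/sin δ ≈ 0.657.
p = a·p₁ + b·p₂ ≈ (-0.324, -0.662, 0.676); φ = arcsin(p_z) ≈ 42.51°, λ = atan2(p_y, p_x) ≈ -116.11°.

≈ 43°N, 116°W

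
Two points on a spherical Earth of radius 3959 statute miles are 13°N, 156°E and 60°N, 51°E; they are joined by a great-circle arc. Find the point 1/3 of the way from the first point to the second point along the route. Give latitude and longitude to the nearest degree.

≈ 37°N, 139°E

Write both endpoints as unit vectors p₁, p₂ with components (cos φ cos λ, cos φ sin λ, sin φ).
The central angle between the endpoints is δ = arccos(p₁·p₂) ≈ 1.502 rad (86.1°).
Interpolate at f = 1/3 with slerp weights a = sin((1−f)δ)/sin δ ≈ 0.844, b = sin(fδ)/sin δ ≈ 0.481.
p = a·p₁ + b·p₂ ≈ (-0.600, 0.522, 0.607); φ = arcsin(p_z) ≈ 37.34°, λ = atan2(p_y, p_x) ≈ 139.00°.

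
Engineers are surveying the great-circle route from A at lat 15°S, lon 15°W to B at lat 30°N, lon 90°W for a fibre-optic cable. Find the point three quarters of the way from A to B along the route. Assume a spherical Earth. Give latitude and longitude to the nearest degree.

≈ lat 21°N, lon 69°W

Write both endpoints as unit vectors p₁, p₂ with components (cos φ cos λ, cos φ sin λ, sin φ).
The central angle between the endpoints is δ = arccos(p₁·p₂) ≈ 1.484 rad (85.0°).
Interpolate at f = 3/4 with slerp weights a = sin((1−f)δ)/sin δ ≈ 0.364, b = sin(fδ)/sin δ ≈ 0.900.
p = a·p₁ + b·p₂ ≈ (0.339, -0.871, 0.356); φ = arcsin(p_z) ≈ 20.85°, λ = atan2(p_y, p_x) ≈ -68.70°.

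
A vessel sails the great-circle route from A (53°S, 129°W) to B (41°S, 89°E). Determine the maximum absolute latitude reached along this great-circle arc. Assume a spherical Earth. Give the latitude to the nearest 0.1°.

≈ 73.5°S

The great circle lies in the plane with unit normal n̂ = (p₁ × p₂)/|p₁ × p₂|.
Here n̂_z ≈ -0.284; the vertex latitude is φ_max = arccos|n̂_z| ≈ 73.5°.
Check via Clairaut: cos φ_max = |cos φ₁| · sin C = cos(53.0°)·sin(151.9°) ≈ 0.284, again giving ≈ 73.5°.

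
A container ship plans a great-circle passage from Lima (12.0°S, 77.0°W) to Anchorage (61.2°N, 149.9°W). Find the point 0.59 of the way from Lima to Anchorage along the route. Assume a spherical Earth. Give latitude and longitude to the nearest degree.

Write both endpoints as unit vectors p₁, p₂ with components (cos φ cos λ, cos φ sin λ, sin φ).
The central angle between the endpoints is δ = arccos(p₁·p₂) ≈ 1.614 rad (92.5°).
Interpolate at f = 0.59 with slerp weights a = sin((1−f)δ)/sin δ ≈ 0.615, b = sin(fδ)/sin δ ≈ 0.816.
p = a·p₁ + b·p₂ ≈ (-0.205, -0.783, 0.587); φ = arcsin(p_z) ≈ 35.93°, λ = atan2(p_y, p_x) ≈ -104.64°.

≈ 36°N, 105°W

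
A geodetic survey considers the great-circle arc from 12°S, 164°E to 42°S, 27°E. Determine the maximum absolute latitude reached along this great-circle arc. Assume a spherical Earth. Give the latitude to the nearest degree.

The great circle lies in the plane with unit normal n̂ = (p₁ × p₂)/|p₁ × p₂|.
Here n̂_z ≈ -0.539; the vertex latitude is φ_max = arccos|n̂_z| ≈ 57.4°.

≈ 57°S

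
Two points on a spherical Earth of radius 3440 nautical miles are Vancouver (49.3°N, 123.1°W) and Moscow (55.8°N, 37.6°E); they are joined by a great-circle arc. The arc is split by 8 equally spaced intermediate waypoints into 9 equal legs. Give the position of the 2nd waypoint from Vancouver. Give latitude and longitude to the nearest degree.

Convert each endpoint to a unit vector on the sphere (x = cos φ cos λ, y = cos φ sin λ, z = sin φ).
The central angle between the endpoints is δ = arccos(p₁·p₂) ≈ 1.286 rad (73.7°).
Interpolate at f = 2/9 with slerp weights a = sin((1−f)δ)/sin δ ≈ 0.877, b = sin(fδ)/sin δ ≈ 0.294.
p = a·p₁ + b·p₂ ≈ (-0.181, -0.378, 0.908); φ = arcsin(p_z) ≈ 65.19°, λ = atan2(p_y, p_x) ≈ -115.63°.

≈ 65°N, 116°W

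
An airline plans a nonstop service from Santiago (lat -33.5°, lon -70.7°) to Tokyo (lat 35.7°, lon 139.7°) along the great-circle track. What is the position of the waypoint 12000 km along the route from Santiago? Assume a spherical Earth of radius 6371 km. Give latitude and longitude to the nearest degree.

≈ lat 21°, lon -169°

Write both endpoints as unit vectors p₁, p₂ with components (cos φ cos λ, cos φ sin λ, sin φ).
The central angle between the endpoints is δ = arccos(p₁·p₂) ≈ 2.705 rad (155.0°). The total great-circle distance is δ·R ≈ 2.705 × 6371 ≈ 17233 km, so the target fraction is f = 12000/17233 ≈ 0.696.
Interpolate at f ≈ 0.696 with slerp weights a = sin((1−f)δ)/sin δ ≈ 1.731, b = sin(fδ)/sin δ ≈ 2.250.
p = a·p₁ + b·p₂ ≈ (-0.916, -0.181, 0.357); φ = arcsin(p_z) ≈ 20.94°, λ = atan2(p_y, p_x) ≈ -168.85°.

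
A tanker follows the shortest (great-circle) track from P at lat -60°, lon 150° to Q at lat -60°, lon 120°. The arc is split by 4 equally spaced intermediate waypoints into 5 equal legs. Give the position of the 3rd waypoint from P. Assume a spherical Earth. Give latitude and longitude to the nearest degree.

≈ lat -61°, lon 132°

Convert each endpoint to a unit vector on the sphere (x = cos φ cos λ, y = cos φ sin λ, z = sin φ).
The central angle between the endpoints is δ = arccos(p₁·p₂) ≈ 0.260 rad (14.9°).
Interpolate at f = 3/5 with slerp weights a = sin((1−f)δ)/sin δ ≈ 0.404, b = sin(fδ)/sin δ ≈ 0.604.
p = a·p₁ + b·p₂ ≈ (-0.326, 0.363, -0.873); φ = arcsin(p_z) ≈ -60.82°, λ = atan2(p_y, p_x) ≈ 131.95°.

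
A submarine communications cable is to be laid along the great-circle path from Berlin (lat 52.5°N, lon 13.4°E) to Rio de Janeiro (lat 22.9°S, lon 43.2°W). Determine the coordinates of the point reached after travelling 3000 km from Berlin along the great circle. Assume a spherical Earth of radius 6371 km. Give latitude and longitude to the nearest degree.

≈ lat 32°N, lon 11°W

Write both endpoints as unit vectors p₁, p₂ with components (cos φ cos λ, cos φ sin λ, sin φ).
The central angle between the endpoints is δ = arccos(p₁·p₂) ≈ 1.571 rad (90.0°). The total great-circle distance is δ·R ≈ 1.571 × 6371 ≈ 10008 km, so the target fraction is f = 3000/10008 ≈ 0.300.
Interpolate at f ≈ 0.300 with slerp weights a = sin((1−f)δ)/sin δ ≈ 0.891, b = sin(fδ)/sin δ ≈ 0.454.
p = a·p₁ + b·p₂ ≈ (0.832, -0.160, 0.530); φ = arcsin(p_z) ≈ 32.04°, λ = atan2(p_y, p_x) ≈ -10.90°.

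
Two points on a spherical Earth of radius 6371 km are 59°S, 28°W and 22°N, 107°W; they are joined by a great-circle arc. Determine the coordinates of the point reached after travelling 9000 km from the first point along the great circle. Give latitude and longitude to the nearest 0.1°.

≈ 2.6°N, 95.6°W

Write both endpoints as unit vectors p₁, p₂ with components (cos φ cos λ, cos φ sin λ, sin φ).
The central angle between the endpoints is δ = arccos(p₁·p₂) ≈ 1.803 rad (103.3°). The total great-circle distance is δ·R ≈ 1.803 × 6371 ≈ 11486 km, so the target fraction is f = 9000/11486 ≈ 0.784.
Interpolate at f ≈ 0.784 with slerp weights a = sin((1−f)δ)/sin δ ≈ 0.391, b = sin(fδ)/sin δ ≈ 1.015.
p = a·p₁ + b·p₂ ≈ (-0.097, -0.994, 0.045); φ = arcsin(p_z) ≈ 2.58°, λ = atan2(p_y, p_x) ≈ -95.59°.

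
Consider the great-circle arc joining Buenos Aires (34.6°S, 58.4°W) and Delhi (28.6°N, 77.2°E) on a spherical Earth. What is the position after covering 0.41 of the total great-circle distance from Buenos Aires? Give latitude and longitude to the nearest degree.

Write both endpoints as unit vectors p₁, p₂ with components (cos φ cos λ, cos φ sin λ, sin φ).
The central angle between the endpoints is δ = arccos(p₁·p₂) ≈ 2.479 rad (142.0°).
Interpolate at f = 0.41 with slerp weights a = sin((1−f)δ)/sin δ ≈ 1.615, b = sin(fδ)/sin δ ≈ 1.381.
p = a·p₁ + b·p₂ ≈ (0.965, 0.050, -0.256); φ = arcsin(p_z) ≈ -14.83°, λ = atan2(p_y, p_x) ≈ 2.98°.

≈ 15°S, 3°E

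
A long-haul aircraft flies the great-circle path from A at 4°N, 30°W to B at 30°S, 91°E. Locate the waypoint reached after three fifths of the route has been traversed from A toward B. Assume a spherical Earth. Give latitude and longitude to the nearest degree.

The haversine formula gives a central angle δ ≈ 2.071 rad (118.7°) between the endpoints.
Interpolate at f = 3/5 with slerp weights a = sin((1−f)δ)/sin δ ≈ 0.840, b = sin(fδ)/sin δ ≈ 1.079.
p = a·p₁ + b·p₂ ≈ (0.709, 0.515, -0.481); φ = arcsin(p_z) ≈ -28.74°, λ = atan2(p_y, p_x) ≈ 36.00°.

≈ 29°S, 36°E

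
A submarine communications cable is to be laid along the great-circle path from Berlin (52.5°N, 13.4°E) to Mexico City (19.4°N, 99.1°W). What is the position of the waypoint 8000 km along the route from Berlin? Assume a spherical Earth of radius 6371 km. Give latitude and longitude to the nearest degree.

From cos δ = sin φ₁ sin φ₂ + cos φ₁ cos φ₂ cos Δλ, the central angle is δ ≈ 1.527 rad (87.5°). The total great-circle distance is δ·R ≈ 1.527 × 6371 ≈ 9728 km, so the target fraction is f = 8000/9728 ≈ 0.822.
Interpolate at f ≈ 0.822 with slerp weights a = sin((1−f)δ)/sin δ ≈ 0.268, b = sin(fδ)/sin δ ≈ 0.952.
p = a·p₁ + b·p₂ ≈ (0.017, -0.849, 0.529); φ = arcsin(p_z) ≈ 31.93°, λ = atan2(p_y, p_x) ≈ -88.86°.

≈ 32°N, 89°W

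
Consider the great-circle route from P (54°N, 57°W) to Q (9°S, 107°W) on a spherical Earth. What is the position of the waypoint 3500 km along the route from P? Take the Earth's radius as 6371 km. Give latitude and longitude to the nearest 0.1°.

Write both endpoints as unit vectors p₁, p₂ with components (cos φ cos λ, cos φ sin λ, sin φ).
The central angle between the endpoints is δ = arccos(p₁·p₂) ≈ 1.322 rad (75.7°). The total great-circle distance is δ·R ≈ 1.322 × 6371 ≈ 8420 km, so the target fraction is f = 3500/8420 ≈ 0.416.
Interpolate at f ≈ 0.416 with slerp weights a = sin((1−f)δ)/sin δ ≈ 0.720, b = sin(fδ)/sin δ ≈ 0.539.
p = a·p₁ + b·p₂ ≈ (0.075, -0.864, 0.498); φ = arcsin(p_z) ≈ 29.88°, λ = atan2(p_y, p_x) ≈ -85.04°.

≈ (29.9°N, 85.0°W)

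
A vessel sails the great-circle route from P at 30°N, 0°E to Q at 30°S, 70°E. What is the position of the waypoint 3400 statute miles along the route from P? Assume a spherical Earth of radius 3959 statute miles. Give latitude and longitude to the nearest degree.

≈ 3°S, 38°E

Convert each endpoint to a unit vector on the sphere (x = cos φ cos λ, y = cos φ sin λ, z = sin φ).
The central angle between the endpoints is δ = arccos(p₁·p₂) ≈ 1.564 rad (89.6°). The total great-circle distance is δ·R ≈ 1.564 × 3959 ≈ 6193 mi, so the target fraction is f = 3400/6193 ≈ 0.549.
Interpolate at f ≈ 0.549 with slerp weights a = sin((1−f)δ)/sin δ ≈ 0.648, b = sin(fδ)/sin δ ≈ 0.757.
p = a·p₁ + b·p₂ ≈ (0.786, 0.616, -0.054); φ = arcsin(p_z) ≈ -3.11°, λ = atan2(p_y, p_x) ≈ 38.10°.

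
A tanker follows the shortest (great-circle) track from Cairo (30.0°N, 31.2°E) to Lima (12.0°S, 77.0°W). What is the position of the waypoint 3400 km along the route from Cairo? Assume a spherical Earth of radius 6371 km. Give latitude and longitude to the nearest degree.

≈ (25°N, 3°W)

Convert each endpoint to a unit vector on the sphere (x = cos φ cos λ, y = cos φ sin λ, z = sin φ).
The central angle between the endpoints is δ = arccos(p₁·p₂) ≈ 1.948 rad (111.6°). The total great-circle distance is δ·R ≈ 1.948 × 6371 ≈ 12412 km, so the target fraction is f = 3400/12412 ≈ 0.274.
Interpolate at f ≈ 0.274 with slerp weights a = sin((1−f)δ)/sin δ ≈ 1.063, b = sin(fδ)/sin δ ≈ 0.547.
p = a·p₁ + b·p₂ ≈ (0.908, -0.045, 0.418); φ = arcsin(p_z) ≈ 24.68°, λ = atan2(p_y, p_x) ≈ -2.83°.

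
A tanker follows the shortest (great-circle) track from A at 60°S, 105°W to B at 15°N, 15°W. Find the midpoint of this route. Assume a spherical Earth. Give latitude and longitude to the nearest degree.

≈ 29°S, 42°W

Convert each endpoint to a unit vector on the sphere (x = cos φ cos λ, y = cos φ sin λ, z = sin φ).
The central angle between the endpoints is δ = arccos(p₁·p₂) ≈ 1.797 rad (103.0°).
Interpolate at f = 1/2 with slerp weights a = sin((1−f)δ)/sin δ ≈ 0.803, b = sin(fδ)/sin δ ≈ 0.803.
p = a·p₁ + b·p₂ ≈ (0.645, -0.588, -0.487); φ = arcsin(p_z) ≈ -29.17°, λ = atan2(p_y, p_x) ≈ -42.37°.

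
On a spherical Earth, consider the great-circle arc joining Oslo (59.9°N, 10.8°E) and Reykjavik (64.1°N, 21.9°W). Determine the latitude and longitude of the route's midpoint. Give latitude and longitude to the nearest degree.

The haversine formula gives a central angle δ ≈ 0.274 rad (15.7°) between the endpoints.
Interpolate at f = 1/2 with slerp weights a = sin((1−f)δ)/sin δ ≈ 0.505, b = sin(fδ)/sin δ ≈ 0.505.
p = a·p₁ + b·p₂ ≈ (0.453, -0.035, 0.891); φ = arcsin(p_z) ≈ 62.96°, λ = atan2(p_y, p_x) ≈ -4.39°.

≈ 63°N, 4°W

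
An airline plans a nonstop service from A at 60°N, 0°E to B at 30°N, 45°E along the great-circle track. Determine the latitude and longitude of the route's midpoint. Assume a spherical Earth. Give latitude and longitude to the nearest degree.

≈ 47°N, 29°E

Convert each endpoint to a unit vector on the sphere (x = cos φ cos λ, y = cos φ sin λ, z = sin φ).
The central angle between the endpoints is δ = arccos(p₁·p₂) ≈ 0.739 rad (42.3°).
Interpolate at f = 1/2 with slerp weights a = sin((1−f)δ)/sin δ ≈ 0.536, b = sin(fδ)/sin δ ≈ 0.536.
p = a·p₁ + b·p₂ ≈ (0.596, 0.328, 0.732); φ = arcsin(p_z) ≈ 47.09°, λ = atan2(p_y, p_x) ≈ 28.83°.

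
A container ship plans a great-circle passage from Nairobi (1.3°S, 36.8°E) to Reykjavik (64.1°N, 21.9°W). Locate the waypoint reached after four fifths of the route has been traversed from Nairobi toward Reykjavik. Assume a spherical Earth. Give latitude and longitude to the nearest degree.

Write both endpoints as unit vectors p₁, p₂ with components (cos φ cos λ, cos φ sin λ, sin φ).
The central angle between the endpoints is δ = arccos(p₁·p₂) ≈ 1.363 rad (78.1°).
Interpolate at f = 4/5 with slerp weights a = sin((1−f)δ)/sin δ ≈ 0.275, b = sin(fδ)/sin δ ≈ 0.906.
p = a·p₁ + b·p₂ ≈ (0.588, 0.017, 0.809); φ = arcsin(p_z) ≈ 54.00°, λ = atan2(p_y, p_x) ≈ 1.67°.

≈ (54°N, 2°E)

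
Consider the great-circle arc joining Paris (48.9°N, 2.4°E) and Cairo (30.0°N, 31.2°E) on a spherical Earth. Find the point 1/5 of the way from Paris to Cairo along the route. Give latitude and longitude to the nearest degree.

≈ 46°N, 10°E

Write both endpoints as unit vectors p₁, p₂ with components (cos φ cos λ, cos φ sin λ, sin φ).
The central angle between the endpoints is δ = arccos(p₁·p₂) ≈ 0.504 rad (28.9°).
Interpolate at f = 1/5 with slerp weights a = sin((1−f)δ)/sin δ ≈ 0.812, b = sin(fδ)/sin δ ≈ 0.208.
p = a·p₁ + b·p₂ ≈ (0.688, 0.116, 0.716); φ = arcsin(p_z) ≈ 45.76°, λ = atan2(p_y, p_x) ≈ 9.56°.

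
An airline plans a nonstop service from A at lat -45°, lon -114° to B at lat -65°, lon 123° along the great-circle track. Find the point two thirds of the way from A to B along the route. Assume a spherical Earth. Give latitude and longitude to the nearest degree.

≈ lat -73°, lon 179°

The haversine formula gives a central angle δ ≈ 1.072 rad (61.4°) between the endpoints.
Interpolate at f = 2/3 with slerp weights a = sin((1−f)δ)/sin δ ≈ 0.398, b = sin(fδ)/sin δ ≈ 0.746.
p = a·p₁ + b·p₂ ≈ (-0.286, 0.007, -0.958); φ = arcsin(p_z) ≈ -73.35°, λ = atan2(p_y, p_x) ≈ 178.56°.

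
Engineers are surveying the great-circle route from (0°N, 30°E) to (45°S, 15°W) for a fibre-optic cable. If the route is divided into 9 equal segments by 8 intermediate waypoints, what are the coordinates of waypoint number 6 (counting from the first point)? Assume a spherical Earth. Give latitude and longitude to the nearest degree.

The haversine formula gives a central angle δ ≈ 1.047 rad (60.0°) between the endpoints.
Interpolate at f = 6/9 with slerp weights a = sin((1−f)δ)/sin δ ≈ 0.395, b = sin(fδ)/sin δ ≈ 0.742.
p = a·p₁ + b·p₂ ≈ (0.849, 0.062, -0.525); φ = arcsin(p_z) ≈ -31.66°, λ = atan2(p_y, p_x) ≈ 4.15°.

≈ (32°S, 4°E)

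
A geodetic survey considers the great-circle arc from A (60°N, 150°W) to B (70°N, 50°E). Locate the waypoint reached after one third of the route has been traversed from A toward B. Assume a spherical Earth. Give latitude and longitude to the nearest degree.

≈ (76°N, 160°W)

From cos δ = sin φ₁ sin φ₂ + cos φ₁ cos φ₂ cos Δλ, the central angle is δ ≈ 0.859 rad (49.2°).
Interpolate at f = 1/3 with slerp weights a = sin((1−f)δ)/sin δ ≈ 0.716, b = sin(fδ)/sin δ ≈ 0.373.
p = a·p₁ + b·p₂ ≈ (-0.228, -0.081, 0.970); φ = arcsin(p_z) ≈ 76.00°, λ = atan2(p_y, p_x) ≈ -160.39°.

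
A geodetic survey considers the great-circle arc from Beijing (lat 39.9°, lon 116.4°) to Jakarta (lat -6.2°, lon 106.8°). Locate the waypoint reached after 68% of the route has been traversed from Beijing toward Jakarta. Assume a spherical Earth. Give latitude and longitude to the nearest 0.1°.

Convert each endpoint to a unit vector on the sphere (x = cos φ cos λ, y = cos φ sin λ, z = sin φ).
The central angle between the endpoints is δ = arccos(p₁·p₂) ≈ 0.819 rad (46.9°).
Interpolate at f = 0.68 with slerp weights a = sin((1−f)δ)/sin δ ≈ 0.355, b = sin(fδ)/sin δ ≈ 0.724.
p = a·p₁ + b·p₂ ≈ (-0.329, 0.932, 0.149); φ = arcsin(p_z) ≈ 8.59°, λ = atan2(p_y, p_x) ≈ 109.43°.

≈ lat 8.6°, lon 109.4°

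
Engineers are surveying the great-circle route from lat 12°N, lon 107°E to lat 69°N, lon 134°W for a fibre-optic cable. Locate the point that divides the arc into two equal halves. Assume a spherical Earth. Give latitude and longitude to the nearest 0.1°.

≈ lat 52.9°N, lon 128.3°E

Convert each endpoint to a unit vector on the sphere (x = cos φ cos λ, y = cos φ sin λ, z = sin φ).
The central angle between the endpoints is δ = arccos(p₁·p₂) ≈ 1.547 rad (88.6°).
Interpolate at f = 1/2 with slerp weights a = sin((1−f)δ)/sin δ ≈ 0.699, b = sin(fδ)/sin δ ≈ 0.699.
p = a·p₁ + b·p₂ ≈ (-0.374, 0.473, 0.798); φ = arcsin(p_z) ≈ 52.90°, λ = atan2(p_y, p_x) ≈ 128.29°.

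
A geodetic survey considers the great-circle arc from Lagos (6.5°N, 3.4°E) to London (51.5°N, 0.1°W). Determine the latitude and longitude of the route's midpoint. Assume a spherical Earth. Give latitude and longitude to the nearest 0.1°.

From cos δ = sin φ₁ sin φ₂ + cos φ₁ cos φ₂ cos Δλ, the central angle is δ ≈ 0.787 rad (45.1°).
Interpolate at f = 1/2 with slerp weights a = sin((1−f)δ)/sin δ ≈ 0.541, b = sin(fδ)/sin δ ≈ 0.541.
p = a·p₁ + b·p₂ ≈ (0.874, 0.031, 0.485); φ = arcsin(p_z) ≈ 29.01°, λ = atan2(p_y, p_x) ≈ 2.05°.

≈ 29.0°N, 2.1°E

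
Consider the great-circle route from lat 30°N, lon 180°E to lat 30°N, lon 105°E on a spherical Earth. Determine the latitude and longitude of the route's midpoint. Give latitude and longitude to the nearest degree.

≈ lat 36°N, lon 143°E

Write both endpoints as unit vectors p₁, p₂ with components (cos φ cos λ, cos φ sin λ, sin φ).
The central angle between the endpoints is δ = arccos(p₁·p₂) ≈ 1.111 rad (63.6°).
Interpolate at f = 1/2 with slerp weights a = sin((1−f)δ)/sin δ ≈ 0.588, b = sin(fδ)/sin δ ≈ 0.588.
p = a·p₁ + b·p₂ ≈ (-0.641, 0.492, 0.588); φ = arcsin(p_z) ≈ 36.04°, λ = atan2(p_y, p_x) ≈ 142.50°.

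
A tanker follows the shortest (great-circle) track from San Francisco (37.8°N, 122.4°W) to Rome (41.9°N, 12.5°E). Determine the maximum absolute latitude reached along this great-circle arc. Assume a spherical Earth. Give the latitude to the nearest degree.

The great circle lies in the plane with unit normal n̂ = (p₁ × p₂)/|p₁ × p₂|.
Here n̂_z ≈ +0.417; the vertex latitude is φ_max = arccos|n̂_z| ≈ 65.4°.
Check via Clairaut: cos φ_max = |cos φ₁| · sin C = cos(37.8°)·sin(31.8°) ≈ 0.417, again giving ≈ 65.4°.

≈ 65°N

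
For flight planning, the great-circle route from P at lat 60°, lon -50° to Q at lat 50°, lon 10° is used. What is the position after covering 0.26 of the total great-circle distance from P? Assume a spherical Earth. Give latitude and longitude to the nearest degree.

Write both endpoints as unit vectors p₁, p₂ with components (cos φ cos λ, cos φ sin λ, sin φ).
The central angle between the endpoints is δ = arccos(p₁·p₂) ≈ 0.602 rad (34.5°).
Interpolate at f = 0.26 with slerp weights a = sin((1−f)δ)/sin δ ≈ 0.761, b = sin(fδ)/sin δ ≈ 0.275.
p = a·p₁ + b·p₂ ≈ (0.419, -0.261, 0.870); φ = arcsin(p_z) ≈ 60.44°, λ = atan2(p_y, p_x) ≈ -31.90°.

≈ lat 60°, lon -32°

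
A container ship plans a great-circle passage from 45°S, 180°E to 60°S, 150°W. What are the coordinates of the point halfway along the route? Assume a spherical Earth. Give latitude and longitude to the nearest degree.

The haversine formula gives a central angle δ ≈ 0.406 rad (23.3°) between the endpoints.
Interpolate at f = 1/2 with slerp weights a = sin((1−f)δ)/sin δ ≈ 0.511, b = sin(fδ)/sin δ ≈ 0.511.
p = a·p₁ + b·p₂ ≈ (-0.582, -0.128, -0.803); φ = arcsin(p_z) ≈ -53.43°, λ = atan2(p_y, p_x) ≈ -167.63°.

≈ 53°S, 168°W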